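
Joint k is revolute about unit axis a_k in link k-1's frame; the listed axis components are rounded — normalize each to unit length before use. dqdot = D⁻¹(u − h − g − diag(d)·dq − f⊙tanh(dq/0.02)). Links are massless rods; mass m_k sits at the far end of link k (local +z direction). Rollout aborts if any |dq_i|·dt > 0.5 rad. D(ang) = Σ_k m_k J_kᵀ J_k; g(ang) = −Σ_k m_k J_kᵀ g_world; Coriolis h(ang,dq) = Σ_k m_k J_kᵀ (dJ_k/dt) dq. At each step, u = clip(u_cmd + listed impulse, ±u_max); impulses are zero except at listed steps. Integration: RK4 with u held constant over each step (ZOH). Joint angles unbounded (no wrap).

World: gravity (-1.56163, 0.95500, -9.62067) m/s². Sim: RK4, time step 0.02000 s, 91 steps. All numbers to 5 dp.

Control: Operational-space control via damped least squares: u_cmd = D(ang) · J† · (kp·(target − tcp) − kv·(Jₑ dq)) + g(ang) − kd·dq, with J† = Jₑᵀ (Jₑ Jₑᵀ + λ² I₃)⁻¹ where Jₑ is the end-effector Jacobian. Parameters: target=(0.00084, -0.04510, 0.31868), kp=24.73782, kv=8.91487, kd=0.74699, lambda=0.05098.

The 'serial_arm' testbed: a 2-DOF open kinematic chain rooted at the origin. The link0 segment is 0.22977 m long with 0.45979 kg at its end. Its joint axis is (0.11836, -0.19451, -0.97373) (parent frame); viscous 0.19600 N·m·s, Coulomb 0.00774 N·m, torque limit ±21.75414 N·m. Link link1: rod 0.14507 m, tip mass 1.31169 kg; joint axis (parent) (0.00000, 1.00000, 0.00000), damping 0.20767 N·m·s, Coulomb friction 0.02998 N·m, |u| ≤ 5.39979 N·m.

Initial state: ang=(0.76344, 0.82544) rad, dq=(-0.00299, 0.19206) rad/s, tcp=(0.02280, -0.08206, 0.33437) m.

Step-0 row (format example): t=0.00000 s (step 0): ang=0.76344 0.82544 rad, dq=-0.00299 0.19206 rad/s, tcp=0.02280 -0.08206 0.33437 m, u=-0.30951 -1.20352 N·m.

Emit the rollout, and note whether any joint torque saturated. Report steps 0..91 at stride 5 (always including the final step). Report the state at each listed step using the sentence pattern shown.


t=0.10000 s (step 5): ang=0.76350 0.82373 rad, dq=0.01779 -0.04295 rad/s, tcp=0.02264 -0.08195 0.33453 m, u=-0.35452 -0.97088 N·m.
t=0.20000 s (step 10): ang=0.76527 0.81948 rad, dq=0.01729 -0.04183 rad/s, tcp=0.02200 -0.08179 0.33492 m, u=-0.35770 -0.96280 N·m.
t=0.30000 s (step 15): ang=0.76694 0.81539 rad, dq=0.01615 -0.04018 rad/s, tcp=0.02140 -0.08163 0.33530 m, u=-0.35996 -0.95564 N·m.
t=0.40000 s (step 20): ang=0.76850 0.81146 rad, dq=0.01507 -0.03861 rad/s, tcp=0.02082 -0.08146 0.33566 m, u=-0.36210 -0.94874 N·m.
t=0.50000 s (step 25): ang=0.76996 0.80769 rad, dq=0.01406 -0.03712 rad/s, tcp=0.02027 -0.08130 0.33600 m, u=-0.36411 -0.94208 N·m.
t=0.60000 s (step 30): ang=0.77132 0.80405 rad, dq=0.01312 -0.03572 rad/s, tcp=0.01974 -0.08115 0.33633 m, u=-0.36602 -0.93565 N·m.
t=0.70000 s (step 35): ang=0.77259 0.80056 rad, dq=0.01223 -0.03440 rad/s, tcp=0.01924 -0.08099 0.33664 m, u=-0.36782 -0.92944 N·m.
t=0.80000 s (step 40): ang=0.77377 0.79719 rad, dq=0.01140 -0.03315 rad/s, tcp=0.01877 -0.08083 0.33695 m, u=-0.36952 -0.92343 N·m.
t=0.90000 s (step 45): ang=0.77487 0.79394 rad, dq=0.01061 -0.03196 rad/s, tcp=0.01832 -0.08068 0.33724 m, u=-0.37112 -0.91762 N·m.
t=1.00000 s (step 50): ang=0.77590 0.79081 rad, dq=0.00987 -0.03085 rad/s, tcp=0.01789 -0.08053 0.33752 m, u=-0.37264 -0.91199 N·m.
t=1.10000 s (step 55): ang=0.77685 0.78778 rad, dq=0.00917 -0.02979 rad/s, tcp=0.01747 -0.08038 0.33779 m, u=-0.37407 -0.90654 N·m.
t=1.20000 s (step 60): ang=0.77774 0.78486 rad, dq=0.00852 -0.02879 rad/s, tcp=0.01708 -0.08023 0.33805 m, u=-0.37542 -0.90125 N·m.
t=1.30000 s (step 65): ang=0.77856 0.78204 rad, dq=0.00789 -0.02785 rad/s, tcp=0.01671 -0.08009 0.33830 m, u=-0.37670 -0.89612 N·m.
t=1.40000 s (step 70): ang=0.77932 0.77930 rad, dq=0.00730 -0.02696 rad/s, tcp=0.01635 -0.07994 0.33854 m, u=-0.37790 -0.89114 N·m.
t=1.50000 s (step 75): ang=0.78002 0.77666 rad, dq=0.00675 -0.02611 rad/s, tcp=0.01601 -0.07980 0.33877 m, u=-0.37903 -0.88631 N·m.
t=1.60000 s (step 80): ang=0.78067 0.77409 rad, dq=0.00622 -0.02531 rad/s, tcp=0.01568 -0.07966 0.33899 m, u=-0.38010 -0.88161 N·m.
t=1.70000 s (step 85): ang=0.78127 0.77161 rad, dq=0.00572 -0.02455 rad/s, tcp=0.01536 -0.07952 0.33921 m, u=-0.38111 -0.87704 N·m.
t=1.80000 s (step 90): ang=0.78182 0.76919 rad, dq=0.00525 -0.02383 rad/s, tcp=0.01506 -0.07939 0.33942 m, u=-0.38206 -0.87259 N·m.
t=1.82000 s (step 91): ang=0.78192 0.76872 rad, dq=0.00515 -0.02369 rad/s, tcp=0.01501 -0.07936 0.33946 m.
any joint saturated: no


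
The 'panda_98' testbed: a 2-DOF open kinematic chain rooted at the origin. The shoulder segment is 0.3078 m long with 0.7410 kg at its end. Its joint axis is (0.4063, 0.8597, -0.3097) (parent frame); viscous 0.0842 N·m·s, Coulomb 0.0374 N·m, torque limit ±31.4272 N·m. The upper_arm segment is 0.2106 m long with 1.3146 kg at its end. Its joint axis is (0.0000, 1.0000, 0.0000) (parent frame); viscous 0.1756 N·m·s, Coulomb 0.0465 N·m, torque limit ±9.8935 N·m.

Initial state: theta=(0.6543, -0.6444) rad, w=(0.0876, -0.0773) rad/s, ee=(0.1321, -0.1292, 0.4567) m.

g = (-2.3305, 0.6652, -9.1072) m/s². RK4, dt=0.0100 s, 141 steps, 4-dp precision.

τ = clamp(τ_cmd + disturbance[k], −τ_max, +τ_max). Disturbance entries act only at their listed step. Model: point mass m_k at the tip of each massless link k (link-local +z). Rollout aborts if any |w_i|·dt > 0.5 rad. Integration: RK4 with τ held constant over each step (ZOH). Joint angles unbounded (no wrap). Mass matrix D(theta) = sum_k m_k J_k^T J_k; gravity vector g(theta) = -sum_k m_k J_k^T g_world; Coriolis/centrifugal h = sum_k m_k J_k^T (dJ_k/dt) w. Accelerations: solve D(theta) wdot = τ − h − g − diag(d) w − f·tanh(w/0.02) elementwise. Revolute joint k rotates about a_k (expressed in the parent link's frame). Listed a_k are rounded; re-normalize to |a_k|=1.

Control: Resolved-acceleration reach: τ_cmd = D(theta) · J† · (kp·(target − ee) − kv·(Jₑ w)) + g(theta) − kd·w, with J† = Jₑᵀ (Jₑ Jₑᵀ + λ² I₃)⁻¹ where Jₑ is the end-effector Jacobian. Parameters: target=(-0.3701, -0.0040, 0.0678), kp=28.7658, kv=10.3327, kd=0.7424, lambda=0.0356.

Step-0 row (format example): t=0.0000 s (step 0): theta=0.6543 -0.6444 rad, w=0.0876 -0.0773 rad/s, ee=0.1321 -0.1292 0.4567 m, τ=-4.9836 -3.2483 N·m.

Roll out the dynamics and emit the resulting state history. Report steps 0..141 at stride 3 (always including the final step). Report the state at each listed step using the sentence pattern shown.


t=0.0300 s (step 3): theta=0.6654 -0.6870 rad, w=0.4584 -2.1508 rad/s, ee=0.1274 -0.1292 0.4543 m, τ=-4.1527 -0.8741 N·m.
t=0.0600 s (step 6): theta=0.6770 -0.7569 rad, w=0.3050 -2.4412 rad/s, ee=0.1175 -0.1275 0.4509 m, τ=-3.2727 -0.2411 N·m.
t=0.0900 s (step 9): theta=0.6835 -0.8312 rad, w=0.1277 -2.4997 rad/s, ee=0.1051 -0.1241 0.4473 m, τ=-2.6130 0.1331 N·m.
t=0.1200 s (step 12): theta=0.6849 -0.9062 rad, w=-0.0331 -2.5033 rad/s, ee=0.0910 -0.1193 0.4433 m, τ=-2.1189 0.4358 N·m.
t=0.1500 s (step 15): theta=0.6817 -0.9810 rad, w=-0.1798 -2.4773 rad/s, ee=0.0759 -0.1136 0.4388 m, τ=-1.7357 0.7013 N·m.
t=0.1800 s (step 18): theta=0.6741 -1.0544 rad, w=-0.3274 -2.4177 rad/s, ee=0.0599 -0.1070 0.4337 m, τ=-1.3946 0.9361 N·m.
t=0.2100 s (step 21): theta=0.6620 -1.1258 rad, w=-0.4751 -2.3374 rad/s, ee=0.0434 -0.0998 0.4279 m, τ=-1.0740 1.1530 N·m.
t=0.2400 s (step 24): theta=0.6456 -1.1945 rad, w=-0.6223 -2.2414 rad/s, ee=0.0265 -0.0921 0.4214 m, τ=-0.7609 1.3548 N·m.
t=0.2700 s (step 27): theta=0.6247 -1.2601 rad, w=-0.7677 -2.1331 rad/s, ee=0.0094 -0.0841 0.4142 m, τ=-0.4487 1.5416 N·m.
t=0.3000 s (step 30): theta=0.5996 -1.3223 rad, w=-0.9095 -2.0151 rad/s, ee=-0.0079 -0.0759 0.4064 m, τ=-0.1348 1.7122 N·m.
t=0.3300 s (step 33): theta=0.5702 -1.3809 rad, w=-1.0455 -1.8896 rad/s, ee=-0.0251 -0.0677 0.3979 m, τ=0.1813 1.8649 N·m.
t=0.3600 s (step 36): theta=0.5369 -1.4356 rad, w=-1.1735 -1.7588 rad/s, ee=-0.0423 -0.0597 0.3889 m, τ=0.4988 1.9985 N·m.
t=0.3900 s (step 39): theta=0.4999 -1.4864 rad, w=-1.2912 -1.6244 rad/s, ee=-0.0593 -0.0518 0.3792 m, τ=0.8161 2.1117 N·m.
t=0.4200 s (step 42): theta=0.4596 -1.5330 rad, w=-1.3967 -1.4884 rad/s, ee=-0.0759 -0.0443 0.3691 m, τ=1.1314 2.2041 N·m.
t=0.4500 s (step 45): theta=0.4163 -1.5757 rad, w=-1.4883 -1.3525 rad/s, ee=-0.0922 -0.0373 0.3586 m, τ=1.4424 2.2755 N·m.
t=0.4800 s (step 48): theta=0.3705 -1.6142 rad, w=-1.5647 -1.2183 rad/s, ee=-0.1081 -0.0307 0.3476 m, τ=1.7473 2.3265 N·m.
t=0.5100 s (step 51): theta=0.3226 -1.6488 rad, w=-1.6252 -1.0873 rad/s, ee=-0.1234 -0.0247 0.3364 m, τ=2.0439 2.3581 N·m.
t=0.5400 s (step 54): theta=0.2731 -1.6795 rad, w=-1.6694 -0.9610 rad/s, ee=-0.1381 -0.0193 0.3249 m, τ=2.3303 2.3719 N·m.
t=0.5700 s (step 57): theta=0.2226 -1.7065 rad, w=-1.6975 -0.8406 rad/s, ee=-0.1522 -0.0144 0.3133 m, τ=2.6045 2.3696 N·m.
t=0.6000 s (step 60): theta=0.1715 -1.7300 rad, w=-1.7099 -0.7269 rad/s, ee=-0.1656 -0.0102 0.3017 m, τ=2.8651 2.3534 N·m.
t=0.6300 s (step 63): theta=0.1202 -1.7503 rad, w=-1.7077 -0.6209 rad/s, ee=-0.1784 -0.0065 0.2900 m, τ=3.1106 2.3253 N·m.
t=0.6600 s (step 66): theta=0.0692 -1.7674 rad, w=-1.6921 -0.5229 rad/s, ee=-0.1904 -0.0034 0.2784 m, τ=3.3399 2.2874 N·m.
t=0.6900 s (step 69): theta=0.0188 -1.7817 rad, w=-1.6645 -0.4333 rad/s, ee=-0.2016 -0.0008 0.2670 m, τ=3.5525 2.2419 N·m.
t=0.7200 s (step 72): theta=-0.0306 -1.7935 rad, w=-1.6267 -0.3520 rad/s, ee=-0.2122 0.0012 0.2558 m, τ=3.7478 2.1906 N·m.
t=0.7500 s (step 75): theta=-0.0787 -1.8030 rad, w=-1.5802 -0.2789 rad/s, ee=-0.2220 0.0029 0.2448 m, τ=3.9258 2.1352 N·m.
t=0.7800 s (step 78): theta=-0.1253 -1.8104 rad, w=-1.5267 -0.2137 rad/s, ee=-0.2312 0.0041 0.2342 m, τ=4.0870 2.0772 N·m.
t=0.8100 s (step 81): theta=-0.1702 -1.8159 rad, w=-1.4679 -0.1560 rad/s, ee=-0.2397 0.0049 0.2240 m, τ=4.2318 2.0178 N·m.
t=0.8400 s (step 84): theta=-0.2133 -1.8198 rad, w=-1.4052 -0.1053 rad/s, ee=-0.2475 0.0055 0.2141 m, τ=4.3611 1.9580 N·m.
t=0.8700 s (step 87): theta=-0.2545 -1.8223 rad, w=-1.3399 -0.0609 rad/s, ee=-0.2548 0.0057 0.2046 m, τ=4.4758 1.8988 N·m.
t=0.9000 s (step 90): theta=-0.2937 -1.8236 rad, w=-1.2731 -0.0235 rad/s, ee=-0.2615 0.0058 0.1956 m, τ=4.5770 1.8422 N·m.
t=0.9300 s (step 93): theta=-0.3308 -1.8239 rad, w=-1.2043 -0.0011 rad/s, ee=-0.2676 0.0056 0.1870 m, τ=4.6647 1.7997 N·m.
t=0.9600 s (step 96): theta=-0.3659 -1.8238 rad, w=-1.1354 0.0105 rad/s, ee=-0.2732 0.0053 0.1788 m, τ=4.7407 1.7673 N·m.
t=0.9900 s (step 99): theta=-0.3990 -1.8233 rad, w=-1.0687 0.0213 rad/s, ee=-0.2783 0.0048 0.1710 m, τ=4.8069 1.7330 N·m.
t=1.0200 s (step 102): theta=-0.4301 -1.8225 rad, w=-1.0047 0.0337 rad/s, ee=-0.2829 0.0042 0.1636 m, τ=4.8645 1.6946 N·m.
t=1.0500 s (step 105): theta=-0.4593 -1.8213 rad, w=-0.9435 0.0475 rad/s, ee=-0.2871 0.0036 0.1566 m, τ=4.9142 1.6528 N·m.
t=1.0800 s (step 108): theta=-0.4867 -1.8196 rad, w=-0.8849 0.0615 rad/s, ee=-0.2910 0.0029 0.1500 m, τ=4.9569 1.6097 N·m.
t=1.1100 s (step 111): theta=-0.5124 -1.8176 rad, w=-0.8289 0.0746 rad/s, ee=-0.2945 0.0021 0.1438 m, τ=4.9935 1.5672 N·m.
t=1.1400 s (step 114): theta=-0.5364 -1.8152 rad, w=-0.7755 0.0862 rad/s, ee=-0.2978 0.0014 0.1381 m, τ=5.0248 1.5265 N·m.
t=1.1700 s (step 117): theta=-0.5589 -1.8125 rad, w=-0.7248 0.0961 rad/s, ee=-0.3008 0.0006 0.1327 m, τ=5.0516 1.4881 N·m.
t=1.2000 s (step 120): theta=-0.5799 -1.8095 rad, w=-0.6769 0.1045 rad/s, ee=-0.3035 -0.0002 0.1277 m, τ=5.0746 1.4521 N·m.
t=1.2300 s (step 123): theta=-0.5996 -1.8062 rad, w=-0.6316 0.1114 rad/s, ee=-0.3061 -0.0010 0.1230 m, τ=5.0946 1.4187 N·m.
t=1.2600 s (step 126): theta=-0.6179 -1.8028 rad, w=-0.5891 0.1170 rad/s, ee=-0.3085 -0.0017 0.1187 m, τ=5.1119 1.3876 N·m.
t=1.2900 s (step 129): theta=-0.6349 -1.7992 rad, w=-0.5493 0.1216 rad/s, ee=-0.3108 -0.0025 0.1147 m, τ=5.1271 1.3589 N·m.
t=1.3200 s (step 132): theta=-0.6508 -1.7955 rad, w=-0.5120 0.1251 rad/s, ee=-0.3128 -0.0032 0.1110 m, τ=5.1406 1.3325 N·m.
t=1.3500 s (step 135): theta=-0.6657 -1.7917 rad, w=-0.4772 0.1279 rad/s, ee=-0.3148 -0.0038 0.1076 m, τ=5.1526 1.3082 N·m.
t=1.3800 s (step 138): theta=-0.6795 -1.7879 rad, w=-0.4447 0.1298 rad/s, ee=-0.3166 -0.0045 0.1044 m, τ=5.1634 1.2858 N·m.
t=1.4100 s (step 141): theta=-0.6924 -1.7839 rad, w=-0.4144 0.1312 rad/s, ee=-0.3184 -0.0051 0.1015 m.


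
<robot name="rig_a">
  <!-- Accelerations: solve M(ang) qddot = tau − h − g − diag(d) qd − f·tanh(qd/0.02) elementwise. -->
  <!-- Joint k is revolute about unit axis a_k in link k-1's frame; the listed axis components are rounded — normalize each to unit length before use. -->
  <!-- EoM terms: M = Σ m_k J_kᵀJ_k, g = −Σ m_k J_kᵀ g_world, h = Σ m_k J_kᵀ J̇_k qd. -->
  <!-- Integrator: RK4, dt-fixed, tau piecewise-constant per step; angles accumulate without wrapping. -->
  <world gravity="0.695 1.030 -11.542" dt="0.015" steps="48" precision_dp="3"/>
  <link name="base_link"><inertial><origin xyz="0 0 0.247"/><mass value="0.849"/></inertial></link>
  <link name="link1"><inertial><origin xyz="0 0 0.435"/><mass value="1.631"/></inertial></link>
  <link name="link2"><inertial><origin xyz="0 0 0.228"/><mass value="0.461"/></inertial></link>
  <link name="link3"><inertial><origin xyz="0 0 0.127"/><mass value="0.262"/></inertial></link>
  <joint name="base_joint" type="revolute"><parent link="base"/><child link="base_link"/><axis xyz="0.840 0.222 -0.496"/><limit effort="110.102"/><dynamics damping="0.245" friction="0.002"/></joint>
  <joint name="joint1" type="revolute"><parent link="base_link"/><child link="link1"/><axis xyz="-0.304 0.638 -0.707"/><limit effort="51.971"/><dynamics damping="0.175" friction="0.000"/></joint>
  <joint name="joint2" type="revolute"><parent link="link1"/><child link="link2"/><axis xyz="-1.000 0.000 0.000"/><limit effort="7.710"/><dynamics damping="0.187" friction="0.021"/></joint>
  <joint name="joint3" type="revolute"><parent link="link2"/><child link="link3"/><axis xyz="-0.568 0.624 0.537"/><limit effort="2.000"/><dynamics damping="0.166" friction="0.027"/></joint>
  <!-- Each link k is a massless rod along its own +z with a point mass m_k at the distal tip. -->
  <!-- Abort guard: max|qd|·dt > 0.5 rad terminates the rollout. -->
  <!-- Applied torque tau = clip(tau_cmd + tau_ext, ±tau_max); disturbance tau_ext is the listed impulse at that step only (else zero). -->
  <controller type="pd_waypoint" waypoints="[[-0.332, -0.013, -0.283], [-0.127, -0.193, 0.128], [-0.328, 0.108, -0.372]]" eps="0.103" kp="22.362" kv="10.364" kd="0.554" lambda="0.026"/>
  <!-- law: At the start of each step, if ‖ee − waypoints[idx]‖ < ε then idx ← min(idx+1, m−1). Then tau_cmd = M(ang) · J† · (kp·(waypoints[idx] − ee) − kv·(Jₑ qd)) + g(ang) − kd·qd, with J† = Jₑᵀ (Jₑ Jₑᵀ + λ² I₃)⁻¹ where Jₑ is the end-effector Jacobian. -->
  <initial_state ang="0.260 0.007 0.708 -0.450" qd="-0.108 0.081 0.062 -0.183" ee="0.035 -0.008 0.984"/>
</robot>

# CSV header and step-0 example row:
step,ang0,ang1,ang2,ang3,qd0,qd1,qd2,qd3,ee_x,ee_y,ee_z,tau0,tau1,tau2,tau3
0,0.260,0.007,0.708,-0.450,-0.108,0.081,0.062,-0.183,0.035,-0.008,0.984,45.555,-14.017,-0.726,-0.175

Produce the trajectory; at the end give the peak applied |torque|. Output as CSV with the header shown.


step,ang0,ang1,ang2,ang3,qd0,qd1,qd2,qd3,ee_x,ee_y,ee_z,tau0,tau1,tau2,tau3
1,0.266,0.003,0.730,-0.448,0.841,-0.545,2.772,0.242,0.035,-0.006,0.981,36.726,-11.904,-2.218,-0.379
2,0.283,-0.008,0.782,-0.448,1.517,-0.962,4.167,0.080,0.033,-0.006,0.973,26.843,-9.531,-2.587,-0.227
3,0.309,-0.025,0.848,-0.442,1.969,-1.253,4.680,0.513,0.031,-0.010,0.962,18.192,-7.737,-2.416,-0.415
4,0.341,-0.044,0.920,-0.442,2.270,-1.410,4.818,-0.088,0.027,-0.018,0.950,10.660,-5.742,-2.042,-0.014
5,0.377,-0.067,0.990,-0.433,2.449,-1.552,4.604,0.937,0.022,-0.029,0.936,5.340,-4.894,-1.641,-0.559
6,0.414,-0.090,1.059,-0.438,2.573,-1.550,4.524,-0.989,0.016,-0.042,0.922,0.242,-2.865,-1.286,0.584
7,0.453,-0.115,1.122,-0.417,2.605,-1.709,3.984,2.640,0.012,-0.057,0.907,-1.838,-3.755,-0.999,-1.478
8,0.493,-0.138,1.186,-0.448,2.675,-1.474,4.261,-4.499,0.003,-0.074,0.892,-6.829,0.355,-0.780,2.000
9,0.532,-0.164,1.239,-0.404,2.579,-1.862,3.089,6.954,-0.001,-0.089,0.877,-4.856,-4.572,-0.561,-2.000
10,0.571,-0.188,1.294,-0.420,2.660,-1.477,3.884,-5.265,-0.009,-0.107,0.862,-10.303,1.759,-0.528,2.000
11,0.610,-0.214,1.341,-0.383,2.525,-1.855,2.704,6.516,-0.014,-0.123,0.846,-7.632,-3.427,-0.382,-2.000
12,0.649,-0.238,1.391,-0.405,2.586,-1.456,3.563,-5.574,-0.023,-0.139,0.831,-12.175,2.585,-0.448,2.000
13,0.686,-0.263,1.433,-0.371,2.431,-1.839,2.406,6.321,-0.029,-0.154,0.815,-9.094,-2.689,-0.351,-2.000
14,0.723,-0.287,1.479,-0.395,2.488,-1.435,3.316,-5.707,-0.038,-0.170,0.799,-13.192,3.154,-0.479,2.000
15,0.759,-0.312,1.518,-0.363,2.321,-1.826,2.177,6.234,-0.044,-0.183,0.783,-9.844,-2.149,-0.404,-2.000
16,0.795,-0.336,1.560,-0.388,2.382,-1.423,3.123,-5.756,-0.054,-0.197,0.766,-13.738,3.598,-0.569,2.000
17,0.829,-0.361,1.596,-0.357,2.207,-1.825,1.995,6.202,-0.060,-0.208,0.750,-10.193,-1.709,-0.499,-2.000
18,0.863,-0.384,1.636,-0.382,2.277,-1.421,2.965,-5.764,-0.070,-0.220,0.734,-14.017,3.981,-0.683,2.000
19,0.895,-0.410,1.670,-0.351,2.095,-1.834,1.840,6.195,-0.077,-0.229,0.718,-10.308,-1.322,-0.608,-2.000
20,0.928,-0.433,1.708,-0.376,2.178,-1.429,2.828,-5.756,-0.087,-0.239,0.701,-14.139,4.333,-0.803,2.000
21,0.959,-0.459,1.739,-0.345,1.989,-1.853,1.702,6.198,-0.093,-0.247,0.685,-10.275,-0.968,-0.717,-2.000
22,0.990,-0.482,1.775,-0.370,2.087,-1.445,2.703,-5.745,-0.103,-0.255,0.668,-14.164,4.665,-0.917,2.000
23,1.019,-0.509,1.805,-0.339,1.889,-1.880,1.575,6.203,-0.109,-0.262,0.652,-10.140,-0.637,-0.818,-2.000
24,1.049,-0.532,1.839,-0.363,2.006,-1.467,2.584,-5.738,-0.119,-0.268,0.636,-14.124,4.980,-1.020,2.000
25,1.077,-0.559,1.867,-0.332,1.798,-1.913,1.453,6.206,-0.125,-0.273,0.620,-9.929,-0.330,-0.908,-2.000
26,1.105,-0.583,1.899,-0.357,1.936,-1.492,2.470,-5.737,-0.135,-0.278,0.604,-14.037,5.279,-1.110,2.000
27,1.132,-0.610,1.925,-0.326,1.716,-1.950,1.335,6.205,-0.141,-0.281,0.588,-9.654,-0.046,-0.985,-2.000
28,1.160,-0.635,1.955,-0.350,1.880,-1.516,2.358,-5.745,-0.150,-0.285,0.572,-13.912,5.559,-1.186,2.000
29,1.186,-0.663,1.980,-0.319,1.644,-1.989,1.220,6.202,-0.156,-0.287,0.557,-9.322,0.210,-1.050,-2.000
30,1.212,-0.688,2.009,-0.344,1.837,-1.539,2.247,-5.762,-0.165,-0.290,0.542,-13.756,5.817,-1.249,2.000
31,1.238,-0.716,2.031,-0.313,1.584,-2.028,1.108,6.197,-0.170,-0.291,0.527,-8.938,0.436,-1.102,-2.000
32,1.264,-0.741,2.059,-0.339,1.811,-1.556,2.138,-5.788,-0.179,-0.292,0.511,-13.571,6.049,-1.298,2.000
33,1.288,-0.770,2.080,-0.308,1.535,-2.066,0.998,6.191,-0.184,-0.293,0.497,-8.507,0.626,-1.142,-2.000
34,1.314,-0.796,2.105,-0.334,1.803,-1.565,2.030,-5.823,-0.193,-0.293,0.482,-13.359,6.250,-1.336,2.000
35,1.338,-0.825,2.125,-0.303,1.501,-2.100,0.891,6.186,-0.198,-0.294,0.468,-8.033,0.777,-1.172,-2.000
36,1.364,-0.851,2.149,-0.329,1.815,-1.563,1.924,-5.865,-0.206,-0.293,0.453,-13.121,6.415,-1.364,2.000
37,1.388,-0.880,2.166,-0.299,1.481,-2.130,0.786,6.184,-0.211,-0.293,0.440,-7.516,0.884,-1.192,-2.000
38,1.414,-0.906,2.189,-0.326,1.850,-1.548,1.821,-5.912,-0.219,-0.291,0.425,-12.854,6.538,-1.383,2.000
39,1.438,-0.935,2.205,-0.295,1.479,-2.154,0.684,6.189,-0.223,-0.290,0.412,-6.960,0.940,-1.205,-2.000
40,1.464,-0.961,2.226,-0.323,1.911,-1.518,1.721,-5.963,-0.230,-0.288,0.398,-12.555,6.614,-1.394,2.000
41,1.489,-0.990,2.241,-0.292,1.494,-2.171,0.586,6.202,-0.234,-0.287,0.386,-6.364,0.942,-1.211,-2.000
42,1.516,-1.016,2.261,-0.321,1.997,-1.474,1.625,-6.011,-0.241,-0.284,0.372,-12.214,6.634,-1.401,2.000
43,1.541,-1.045,2.274,-0.290,1.528,-2.182,0.494,6.224,-0.244,-0.283,0.360,-5.727,0.886,-1.214,-2.000
44,1.570,-1.070,2.292,-0.320,2.108,-1.416,1.538,-6.051,-0.251,-0.280,0.347,-11.820,6.594,-1.406,2.000
45,1.596,-1.099,2.304,-0.288,1.580,-2.189,0.404,6.266,-0.254,-0.278,0.335,-5.044,0.767,-1.212,-2.000
46,1.627,-1.123,2.321,-0.318,2.242,-1.351,1.457,-6.075,-0.261,-0.274,0.322,-11.353,6.489,-1.410,2.000
47,1.654,-1.152,2.332,-0.285,1.652,-2.194,0.318,6.323,-0.263,-0.272,0.311,-4.314,0.591,-1.210,-2.000
48,1.686,-1.176,2.348,-0.316,2.393,-1.285,1.385,-6.078,-0.269,-0.268,0.299,,,,
# max |tau| (N·m): 45.555


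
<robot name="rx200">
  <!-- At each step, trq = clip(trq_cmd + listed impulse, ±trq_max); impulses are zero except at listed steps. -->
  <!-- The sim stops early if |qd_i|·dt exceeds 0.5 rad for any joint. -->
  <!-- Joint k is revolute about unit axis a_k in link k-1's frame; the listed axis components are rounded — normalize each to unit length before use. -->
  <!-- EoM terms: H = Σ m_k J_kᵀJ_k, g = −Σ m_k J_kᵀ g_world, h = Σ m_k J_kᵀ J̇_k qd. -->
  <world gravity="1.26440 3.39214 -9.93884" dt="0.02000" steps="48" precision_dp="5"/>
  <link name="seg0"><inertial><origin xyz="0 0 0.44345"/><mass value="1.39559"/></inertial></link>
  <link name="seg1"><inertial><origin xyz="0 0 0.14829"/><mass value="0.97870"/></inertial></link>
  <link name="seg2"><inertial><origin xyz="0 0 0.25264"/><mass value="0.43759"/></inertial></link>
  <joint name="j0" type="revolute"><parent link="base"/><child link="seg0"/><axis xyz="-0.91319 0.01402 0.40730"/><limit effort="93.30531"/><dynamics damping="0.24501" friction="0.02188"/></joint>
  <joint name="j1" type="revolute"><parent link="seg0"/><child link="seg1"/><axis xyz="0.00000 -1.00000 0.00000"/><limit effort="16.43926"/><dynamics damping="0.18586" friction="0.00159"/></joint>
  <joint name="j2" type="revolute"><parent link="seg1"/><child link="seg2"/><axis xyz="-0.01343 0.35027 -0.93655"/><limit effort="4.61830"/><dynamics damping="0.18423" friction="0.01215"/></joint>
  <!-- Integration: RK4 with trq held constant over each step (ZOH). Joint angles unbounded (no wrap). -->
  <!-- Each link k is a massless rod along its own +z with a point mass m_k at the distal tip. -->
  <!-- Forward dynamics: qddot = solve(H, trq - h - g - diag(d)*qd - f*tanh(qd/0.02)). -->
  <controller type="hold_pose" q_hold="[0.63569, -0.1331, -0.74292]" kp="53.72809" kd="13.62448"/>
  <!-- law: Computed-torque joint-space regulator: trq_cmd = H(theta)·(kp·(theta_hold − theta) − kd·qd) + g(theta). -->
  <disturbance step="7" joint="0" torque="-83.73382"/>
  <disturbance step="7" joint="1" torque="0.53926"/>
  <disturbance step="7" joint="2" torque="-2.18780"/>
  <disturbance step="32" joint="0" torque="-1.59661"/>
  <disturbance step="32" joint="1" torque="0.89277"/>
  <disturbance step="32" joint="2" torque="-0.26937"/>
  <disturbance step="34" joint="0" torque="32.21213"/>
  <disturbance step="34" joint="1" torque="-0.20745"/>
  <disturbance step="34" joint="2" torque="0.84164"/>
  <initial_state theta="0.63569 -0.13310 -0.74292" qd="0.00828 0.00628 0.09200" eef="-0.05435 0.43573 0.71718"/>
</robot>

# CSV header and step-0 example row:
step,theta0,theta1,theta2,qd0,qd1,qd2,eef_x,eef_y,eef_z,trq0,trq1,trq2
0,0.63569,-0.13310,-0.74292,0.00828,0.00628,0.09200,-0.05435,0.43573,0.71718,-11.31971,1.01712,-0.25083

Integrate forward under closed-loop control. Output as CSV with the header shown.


step,theta0,theta1,theta2,qd0,qd1,qd2,eef_x,eef_y,eef_z,trq0,trq1,trq2
1,0.63590,-0.13335,-0.74418,0.00171,0.02622,0.23212,-0.05435,0.43580,0.71712,-11.29665,1.01469,-0.25279
2,0.63606,-0.13354,-0.74529,-0.00259,0.03971,0.31965,-0.05436,0.43585,0.71708,-11.28084,1.01184,-0.25381
3,0.63618,-0.13367,-0.74630,-0.00541,0.04893,0.37380,-0.05438,0.43586,0.71706,-11.27016,1.00881,-0.25426
4,0.63627,-0.13374,-0.74724,-0.00724,0.05521,0.40674,-0.05441,0.43586,0.71705,-11.26289,1.00588,-0.25437
5,0.63635,-0.13378,-0.74812,-0.00844,0.05938,0.42618,-0.05445,0.43585,0.71704,-11.25783,1.00321,-0.25431
6,0.63641,-0.13378,-0.74897,-0.00924,0.06203,0.43705,-0.05450,0.43583,0.71704,-11.25421,1.00090,-0.25415
7,0.63646,-0.13375,-0.74980,-0.00976,0.06358,0.44251,-0.05456,0.43581,0.71704,-93.30531,1.53823,-2.44175
8,0.61552,-0.13407,-0.75279,-2.10708,0.01638,0.22969,-0.05113,0.42229,0.72530,12.07838,0.85477,0.36422
9,0.57958,-0.13503,-0.75412,-1.50668,-0.01705,0.33182,-0.04518,0.39896,0.73876,7.45655,0.91650,0.23552
10,0.55440,-0.13643,-0.75525,-1.03286,-0.01336,0.38985,-0.04095,0.38236,0.74772,3.66828,0.93347,0.13464
11,0.53769,-0.13770,-0.75625,-0.66254,0.00403,0.42108,-0.03812,0.37121,0.75346,0.56805,0.93150,0.05438
12,0.52755,-0.13864,-0.75714,-0.37632,0.02353,0.43622,-0.03639,0.36438,0.75686,-1.96315,0.92396,-0.01017
13,0.52245,-0.13922,-0.75794,-0.15807,0.04013,0.44154,-0.03551,0.36092,0.75856,-4.02333,0.91710,-0.06242
14,0.52117,-0.13951,-0.75865,0.00527,0.05256,0.44328,-0.03526,0.36003,0.75899,-5.69174,0.91329,-0.10482
15,0.52270,-0.13957,-0.75920,0.12410,0.06072,0.44252,-0.03547,0.36103,0.75849,-7.02865,0.91296,-0.13903
16,0.52626,-0.13948,-0.75967,0.20854,0.06501,0.43702,-0.03601,0.36341,0.75733,-8.10109,0.91562,-0.16666
17,0.53123,-0.13931,-0.76008,0.26589,0.06683,0.43124,-0.03678,0.36672,0.75568,-8.95670,0.92047,-0.18892
18,0.53714,-0.13911,-0.76046,0.30211,0.06706,0.42574,-0.03771,0.37066,0.75371,-9.63439,0.92669,-0.20676
19,0.54360,-0.13889,-0.76082,0.32201,0.06637,0.42076,-0.03872,0.37496,0.75152,-10.16660,0.93360,-0.22093
20,0.55033,-0.13868,-0.76117,0.32950,0.06523,0.41635,-0.03979,0.37942,0.74922,-10.58032,0.94066,-0.23207
21,0.55712,-0.13848,-0.76151,0.32771,0.06398,0.41249,-0.04087,0.38391,0.74687,-10.89797,0.94750,-0.24073
22,0.56380,-0.13829,-0.76185,0.31914,0.06278,0.40910,-0.04194,0.38830,0.74453,-11.13811,0.95390,-0.24736
23,0.57027,-0.13812,-0.76219,0.30579,0.06173,0.40611,-0.04298,0.39254,0.74224,-11.31608,0.95972,-0.25233
24,0.57643,-0.13796,-0.76254,0.28920,0.06086,0.40344,-0.04398,0.39656,0.74003,-11.44450,0.96491,-0.25597
25,0.58224,-0.13781,-0.76290,0.27060,0.06016,0.40102,-0.04494,0.40034,0.73794,-11.53372,0.96948,-0.25855
26,0.58766,-0.13766,-0.76326,0.25092,0.05960,0.39881,-0.04585,0.40385,0.73596,-11.59219,0.97345,-0.26029
27,0.59269,-0.13753,-0.76364,0.23087,0.05915,0.39675,-0.04669,0.40709,0.73411,-11.62681,0.97687,-0.26136
28,0.59732,-0.13740,-0.76402,0.21098,0.05877,0.39483,-0.04749,0.41006,0.73240,-11.64315,0.97982,-0.26192
29,0.60155,-0.13727,-0.76442,0.19164,0.05843,0.39302,-0.04822,0.41277,0.73083,-11.64571,0.98234,-0.26210
30,0.60541,-0.13714,-0.76481,0.17312,0.05810,0.39129,-0.04890,0.41522,0.72938,-11.63807,0.98449,-0.26198
31,0.60890,-0.13702,-0.76522,0.15559,0.05776,0.38963,-0.04952,0.41744,0.72807,-11.62311,0.98634,-0.26166
32,0.61206,-0.13690,-0.76563,0.13918,0.05741,0.38804,-0.05010,0.41943,0.72688,-13.19970,1.88069,-0.53055
33,0.61478,-0.13611,-0.77662,0.09234,0.22747,0.13444,-0.05135,0.42032,0.72614,-11.14006,0.72564,-0.21201
34,0.61669,-0.13268,-0.77769,0.08629,0.17426,0.23073,-0.05302,0.42114,0.72551,21.01692,0.57542,0.61907
35,0.62684,-0.13065,-0.78083,0.90742,0.12988,0.28440,-0.05560,0.42720,0.72171,-20.39978,0.89950,-0.47939
36,0.64270,-0.12924,-0.78073,0.66447,0.08409,0.30483,-0.05876,0.43711,0.71550,-18.60759,0.95135,-0.43844
37,0.65422,-0.12861,-0.78072,0.47166,0.05629,0.31634,-0.06096,0.44427,0.71089,-17.13102,0.98341,-0.40336
38,0.66230,-0.12845,-0.78079,0.31979,0.03983,0.32411,-0.06241,0.44927,0.70760,-15.91890,1.00286,-0.37375
39,0.66768,-0.12858,-0.78093,0.20126,0.03021,0.32917,-0.06330,0.45261,0.70539,-14.92747,1.01443,-0.34901
40,0.67096,-0.12887,-0.78110,0.10976,0.02472,0.33238,-0.06377,0.45466,0.70403,-14.11962,1.02108,-0.32852
41,0.67264,-0.12926,-0.78132,0.04005,0.02177,0.33445,-0.06393,0.45572,0.70333,-13.46400,1.02461,-0.31168
42,0.67310,-0.12970,-0.78157,-0.01201,0.02039,0.33575,-0.06385,0.45603,0.70314,-12.93599,1.02615,-0.29797
43,0.67267,-0.13017,-0.78192,-0.04931,0.01985,0.33470,-0.06361,0.45579,0.70331,-12.52025,1.02640,-0.28703
44,0.67160,-0.13065,-0.78229,-0.07566,0.01996,0.33371,-0.06326,0.45515,0.70375,-12.18947,1.02588,-0.27825
45,0.67009,-0.13112,-0.78268,-0.09356,0.02049,0.33306,-0.06283,0.45424,0.70438,-11.92663,1.02488,-0.27121
46,0.66829,-0.13157,-0.78307,-0.10489,0.02130,0.33260,-0.06236,0.45315,0.70512,-11.71920,1.02358,-0.26561
47,0.66632,-0.13201,-0.78346,-0.11115,0.02226,0.33220,-0.06187,0.45194,0.70594,-11.55687,1.02211,-0.26118
48,0.66425,-0.13242,-0.78385,-0.11355,0.02332,0.33181,-0.06137,0.45068,0.70678,,,


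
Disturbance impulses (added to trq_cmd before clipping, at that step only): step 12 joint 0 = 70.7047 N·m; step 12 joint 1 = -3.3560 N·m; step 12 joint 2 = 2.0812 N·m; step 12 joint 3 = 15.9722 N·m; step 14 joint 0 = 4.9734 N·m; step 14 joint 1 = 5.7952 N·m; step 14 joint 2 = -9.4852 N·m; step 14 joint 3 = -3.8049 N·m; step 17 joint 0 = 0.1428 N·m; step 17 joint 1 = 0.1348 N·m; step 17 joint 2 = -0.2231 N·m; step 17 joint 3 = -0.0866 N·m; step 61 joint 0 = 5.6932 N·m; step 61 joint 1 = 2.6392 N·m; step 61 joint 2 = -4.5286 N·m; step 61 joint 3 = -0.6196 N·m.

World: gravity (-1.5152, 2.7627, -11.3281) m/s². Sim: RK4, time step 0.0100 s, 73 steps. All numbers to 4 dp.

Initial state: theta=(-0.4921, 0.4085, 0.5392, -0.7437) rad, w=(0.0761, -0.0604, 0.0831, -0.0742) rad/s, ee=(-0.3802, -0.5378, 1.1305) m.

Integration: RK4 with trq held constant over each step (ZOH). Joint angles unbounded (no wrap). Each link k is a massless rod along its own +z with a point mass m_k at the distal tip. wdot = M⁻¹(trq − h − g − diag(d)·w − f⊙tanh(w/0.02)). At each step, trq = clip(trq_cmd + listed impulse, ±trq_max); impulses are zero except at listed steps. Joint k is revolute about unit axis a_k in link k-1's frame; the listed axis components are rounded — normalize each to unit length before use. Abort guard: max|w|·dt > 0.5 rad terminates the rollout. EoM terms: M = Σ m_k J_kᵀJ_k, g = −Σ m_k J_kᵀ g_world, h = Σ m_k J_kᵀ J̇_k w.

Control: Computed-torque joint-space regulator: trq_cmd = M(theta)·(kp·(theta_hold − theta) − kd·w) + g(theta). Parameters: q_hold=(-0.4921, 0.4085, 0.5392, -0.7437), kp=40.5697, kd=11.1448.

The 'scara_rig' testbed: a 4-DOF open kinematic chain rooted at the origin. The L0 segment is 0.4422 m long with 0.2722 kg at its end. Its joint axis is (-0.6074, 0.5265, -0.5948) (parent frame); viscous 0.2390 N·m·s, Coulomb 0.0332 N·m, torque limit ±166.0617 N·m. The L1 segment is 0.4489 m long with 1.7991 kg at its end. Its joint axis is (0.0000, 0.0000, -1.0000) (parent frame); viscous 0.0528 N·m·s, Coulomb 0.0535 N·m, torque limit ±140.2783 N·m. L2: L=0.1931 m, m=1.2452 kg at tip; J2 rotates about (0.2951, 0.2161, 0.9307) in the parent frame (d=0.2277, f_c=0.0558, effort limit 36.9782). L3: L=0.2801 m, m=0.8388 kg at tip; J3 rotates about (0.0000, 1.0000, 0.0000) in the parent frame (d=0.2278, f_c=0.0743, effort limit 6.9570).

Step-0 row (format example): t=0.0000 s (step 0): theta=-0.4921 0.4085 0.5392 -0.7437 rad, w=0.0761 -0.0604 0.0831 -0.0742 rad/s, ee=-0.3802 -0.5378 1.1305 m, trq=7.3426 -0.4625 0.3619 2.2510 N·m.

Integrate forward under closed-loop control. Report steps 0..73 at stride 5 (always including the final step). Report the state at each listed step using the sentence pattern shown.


t=0.0500 s (step 5): theta=-0.4894 0.4073 0.5416 -0.7447 rad, w=0.0340 -0.1380 -0.0460 -0.0052 rad/s, ee=-0.3789 -0.5360 1.1315 m, trq=8.0231 -0.4776 0.3631 2.2602 N·m.
t=0.1000 s (step 10): theta=-0.4882 0.4067 0.5423 -0.7445 rad, w=0.0122 -0.1217 -0.0586 -0.0026 rad/s, ee=-0.3784 -0.5352 1.1322 m, trq=8.5155 -0.4817 0.3491 2.2863 N·m.
t=0.1500 s (step 15): theta=-0.4817 0.3783 0.5404 -0.7496 rad, w=0.2163 1.0534 0.0991 -0.1548 rad/s, ee=-0.3741 -0.5321 1.1342 m, trq=1.3564 -0.8448 1.2227 2.2562 N·m.
t=0.2000 s (step 20): theta=-0.4746 0.3985 0.5324 -0.7548 rad, w=0.0852 0.1802 -0.1804 -0.0486 rad/s, ee=-0.3772 -0.5213 1.1374 m, trq=4.0548 -0.6994 0.9052 2.2717 N·m.
t=0.2500 s (step 25): theta=-0.4722 0.4024 0.5252 -0.7557 rad, w=0.0172 0.0854 -0.0580 0.0004 rad/s, ee=-0.3786 -0.5170 1.1389 m, trq=6.0129 -0.5864 0.6531 2.2858 N·m.
t=0.3000 s (step 30): theta=-0.4724 0.4037 0.5232 -0.7556 rad, w=-0.0194 0.1325 0.0556 0.0109 rad/s, ee=-0.3792 -0.5165 1.1389 m, trq=7.3663 -0.5283 0.5044 2.3156 N·m.
t=0.3500 s (step 35): theta=-0.4741 0.4036 0.5231 -0.7553 rad, w=-0.0394 0.0981 0.0745 0.0119 rad/s, ee=-0.3796 -0.5181 1.1381 m, trq=8.2763 -0.4971 0.4185 2.3401 N·m.
t=0.4000 s (step 40): theta=-0.4764 0.4021 0.5237 -0.7550 rad, w=-0.0473 0.0792 0.0824 0.0120 rad/s, ee=-0.3800 -0.5205 1.1369 m, trq=8.8764 -0.4791 0.3659 2.3561 N·m.
t=0.4500 s (step 45): theta=-0.4789 0.4000 0.5245 -0.7547 rad, w=-0.0478 0.0723 0.0851 0.0120 rad/s, ee=-0.3802 -0.5233 1.1356 m, trq=9.2552 -0.4698 0.3358 2.3659 N·m.
t=0.5000 s (step 50): theta=-0.4813 0.3978 0.5254 -0.7544 rad, w=-0.0440 0.0721 0.0850 0.0119 rad/s, ee=-0.3804 -0.5260 1.1344 m, trq=9.4796 -0.4658 0.3202 2.3712 N·m.
t=0.5500 s (step 55): theta=-0.4835 0.3956 0.5262 -0.7542 rad, w=-0.0382 0.0755 0.0834 0.0117 rad/s, ee=-0.3805 -0.5284 1.1332 m, trq=9.5997 -0.4650 0.3139 2.3734 N·m.
t=0.6000 s (step 60): theta=-0.4854 0.3937 0.5270 -0.7539 rad, w=-0.0318 0.0805 0.0810 0.0116 rad/s, ee=-0.3806 -0.5305 1.1322 m, trq=9.6520 -0.4659 0.3131 2.3735 N·m.
t=0.6500 s (step 65): theta=-0.4871 0.4092 0.5207 -0.7503 rad, w=-0.0305 0.2021 -0.1970 0.0306 rad/s, ee=-0.3837 -0.5288 1.1327 m, trq=9.1630 -0.6544 0.6612 2.4595 N·m.
t=0.7000 s (step 70): theta=-0.4883 0.4128 0.5138 -0.7502 rad, w=-0.0192 0.1064 -0.0174 -0.0005 rad/s, ee=-0.3858 -0.5279 1.1325 m, trq=9.3372 -0.5475 0.4852 2.4216 N·m.
t=0.7300 s (step 73): theta=-0.4889 0.4130 0.5125 -0.7503 rad, w=-0.0153 0.1248 0.0560 0.0066 rad/s, ee=-0.3863 -0.5281 1.1323 m.


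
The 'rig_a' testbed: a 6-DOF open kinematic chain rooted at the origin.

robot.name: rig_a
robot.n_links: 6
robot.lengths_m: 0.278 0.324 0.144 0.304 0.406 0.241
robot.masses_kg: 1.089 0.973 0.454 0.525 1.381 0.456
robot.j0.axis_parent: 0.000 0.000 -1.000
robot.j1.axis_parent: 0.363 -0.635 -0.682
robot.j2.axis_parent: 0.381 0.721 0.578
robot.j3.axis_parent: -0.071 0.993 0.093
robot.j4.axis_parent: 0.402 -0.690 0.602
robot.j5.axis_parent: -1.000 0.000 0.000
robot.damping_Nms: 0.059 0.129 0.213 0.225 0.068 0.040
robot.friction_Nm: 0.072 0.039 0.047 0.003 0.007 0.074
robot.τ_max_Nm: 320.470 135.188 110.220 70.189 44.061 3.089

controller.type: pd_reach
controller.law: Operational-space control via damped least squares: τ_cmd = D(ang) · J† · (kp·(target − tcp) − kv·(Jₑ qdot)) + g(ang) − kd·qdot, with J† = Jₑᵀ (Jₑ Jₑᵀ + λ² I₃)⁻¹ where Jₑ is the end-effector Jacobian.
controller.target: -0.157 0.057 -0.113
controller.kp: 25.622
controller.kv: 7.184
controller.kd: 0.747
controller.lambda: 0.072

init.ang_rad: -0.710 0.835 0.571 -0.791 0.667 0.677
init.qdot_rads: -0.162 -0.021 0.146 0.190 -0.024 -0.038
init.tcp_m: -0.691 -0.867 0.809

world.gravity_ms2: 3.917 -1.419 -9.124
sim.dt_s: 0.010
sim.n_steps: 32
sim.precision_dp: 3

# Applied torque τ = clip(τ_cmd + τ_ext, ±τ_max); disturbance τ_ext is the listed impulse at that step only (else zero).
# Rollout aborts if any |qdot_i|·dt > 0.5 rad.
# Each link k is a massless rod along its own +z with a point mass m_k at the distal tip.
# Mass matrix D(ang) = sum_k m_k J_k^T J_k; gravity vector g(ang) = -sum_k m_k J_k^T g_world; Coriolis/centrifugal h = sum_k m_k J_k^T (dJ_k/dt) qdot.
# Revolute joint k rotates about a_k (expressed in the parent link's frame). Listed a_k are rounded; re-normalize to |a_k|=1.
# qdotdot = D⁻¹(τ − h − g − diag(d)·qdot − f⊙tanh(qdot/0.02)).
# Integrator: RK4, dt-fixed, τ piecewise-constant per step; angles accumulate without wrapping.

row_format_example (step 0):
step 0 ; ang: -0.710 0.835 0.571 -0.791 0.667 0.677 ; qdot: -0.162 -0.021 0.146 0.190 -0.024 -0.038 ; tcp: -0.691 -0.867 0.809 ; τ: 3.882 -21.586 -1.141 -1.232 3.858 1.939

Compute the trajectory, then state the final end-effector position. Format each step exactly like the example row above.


step 1 ; ang: -0.711 0.832 0.572 -0.792 0.670 0.679 ; qdot: -0.111 -0.676 0.059 -0.404 0.569 0.448 ; tcp: -0.687 -0.868 0.810 ; τ: 4.251 -20.340 -1.283 -0.165 2.664 1.492
step 2 ; ang: -0.712 0.822 0.572 -0.799 0.678 0.685 ; qdot: -0.074 -1.258 -0.035 -0.935 1.064 0.711 ; tcp: -0.682 -0.867 0.809 ; τ: 5.050 -18.953 -1.767 0.569 1.609 1.250
step 3 ; ang: -0.713 0.807 0.571 -0.810 0.691 0.693 ; qdot: -0.039 -1.762 -0.133 -1.383 1.489 0.859 ; tcp: -0.677 -0.865 0.805 ; τ: 6.087 -17.443 -2.453 1.029 0.673 1.112
step 4 ; ang: -0.713 0.787 0.569 -0.826 0.707 0.702 ; qdot: -0.022 -2.195 -0.267 -1.741 1.857 0.938 ; tcp: -0.670 -0.861 0.799 ; τ: 7.247 -15.866 -3.213 1.287 -0.171 1.034
step 5 ; ang: -0.713 0.763 0.566 -0.845 0.727 0.711 ; qdot: -0.010 -2.563 -0.405 -2.038 2.154 0.973 ; tcp: -0.662 -0.856 0.792 ; τ: 8.439 -14.237 -4.009 1.402 -0.915 0.994
step 6 ; ang: -0.713 0.736 0.561 -0.867 0.750 0.721 ; qdot: 0.004 -2.872 -0.542 -2.283 2.386 0.981 ; tcp: -0.654 -0.850 0.784 ; τ: 9.588 -12.593 -4.786 1.427 -1.575 0.973
step 7 ; ang: -0.713 0.706 0.555 -0.891 0.775 0.731 ; qdot: 0.026 -3.129 -0.669 -2.482 2.563 0.975 ; tcp: -0.645 -0.844 0.774 ; τ: 10.642 -10.969 -5.510 1.404 -2.167 0.962
step 8 ; ang: -0.713 0.674 0.548 -0.916 0.801 0.741 ; qdot: 0.067 -3.339 -0.770 -2.645 2.694 0.959 ; tcp: -0.635 -0.836 0.763 ; τ: 11.560 -9.393 -6.160 1.367 -2.706 0.955
step 9 ; ang: -0.712 0.639 0.540 -0.943 0.829 0.750 ; qdot: 0.133 -3.505 -0.842 -2.775 2.794 0.937 ; tcp: -0.624 -0.828 0.751 ; τ: 12.319 -7.891 -6.719 1.343 -3.207 0.952
step 10 ; ang: -0.710 0.604 0.532 -0.972 0.857 0.759 ; qdot: 0.219 -3.634 -0.891 -2.875 2.870 0.910 ; tcp: -0.613 -0.819 0.739 ; τ: 12.910 -6.484 -7.169 1.351 -3.680 0.949
step 11 ; ang: -0.707 0.567 0.523 -1.001 0.886 0.768 ; qdot: 0.320 -3.730 -0.925 -2.949 2.927 0.879 ; tcp: -0.601 -0.809 0.726 ; τ: 13.336 -5.185 -7.500 1.404 -4.129 0.946
step 12 ; ang: -0.703 0.529 0.513 -1.030 0.915 0.777 ; qdot: 0.430 -3.799 -0.950 -3.004 2.967 0.845 ; tcp: -0.589 -0.799 0.712 ; τ: 13.605 -3.997 -7.708 1.510 -4.556 0.943
step 13 ; ang: -0.698 0.491 0.504 -1.061 0.945 0.785 ; qdot: 0.544 -3.844 -0.971 -3.043 2.992 0.808 ; tcp: -0.577 -0.788 0.698 ; τ: 13.731 -2.922 -7.798 1.672 -4.961 0.939
step 14 ; ang: -0.692 0.452 0.494 -1.091 0.975 0.793 ; qdot: 0.659 -3.869 -0.993 -3.069 3.003 0.772 ; tcp: -0.564 -0.776 0.683 ; τ: 13.730 -1.957 -7.774 1.887 -5.341 0.933
step 15 ; ang: -0.685 0.414 0.484 -1.122 1.005 0.801 ; qdot: 0.771 -3.877 -1.018 -3.086 2.999 0.738 ; tcp: -0.551 -0.764 0.669 ; τ: 13.618 -1.096 -7.647 2.155 -5.693 0.923
step 16 ; ang: -0.677 0.375 0.474 -1.153 1.035 0.808 ; qdot: 0.880 -3.870 -1.046 -3.096 2.980 0.706 ; tcp: -0.537 -0.751 0.653 ; τ: 13.412 -0.335 -7.427 2.470 -6.017 0.909
step 17 ; ang: -0.668 0.336 0.463 -1.184 1.065 0.815 ; qdot: 0.983 -3.850 -1.079 -3.101 2.948 0.678 ; tcp: -0.524 -0.738 0.638 ; τ: 13.128 0.333 -7.129 2.827 -6.310 0.890
step 18 ; ang: -0.657 0.298 0.452 -1.215 1.094 0.821 ; qdot: 1.082 -3.820 -1.116 -3.101 2.903 0.654 ; tcp: -0.511 -0.725 0.622 ; τ: 12.780 0.914 -6.763 3.220 -6.570 0.867
step 19 ; ang: -0.646 0.260 0.441 -1.246 1.123 0.828 ; qdot: 1.175 -3.779 -1.155 -3.098 2.846 0.635 ; tcp: -0.498 -0.711 0.607 ; τ: 12.381 1.413 -6.343 3.645 -6.796 0.840
step 20 ; ang: -0.634 0.223 0.429 -1.277 1.151 0.834 ; qdot: 1.263 -3.729 -1.197 -3.093 2.778 0.620 ; tcp: -0.484 -0.697 0.591 ; τ: 11.945 1.837 -5.878 4.093 -6.987 0.808
step 21 ; ang: -0.621 0.186 0.417 -1.308 1.178 0.840 ; qdot: 1.346 -3.671 -1.241 -3.085 2.699 0.609 ; tcp: -0.471 -0.683 0.575 ; τ: 11.480 2.190 -5.381 4.562 -7.142 0.773
step 22 ; ang: -0.607 0.149 0.405 -1.339 1.205 0.846 ; qdot: 1.424 -3.605 -1.285 -3.076 2.610 0.603 ; tcp: -0.458 -0.668 0.559 ; τ: 10.998 2.480 -4.858 5.044 -7.260 0.735
step 23 ; ang: -0.592 0.114 0.392 -1.369 1.231 0.852 ; qdot: 1.496 -3.533 -1.329 -3.065 2.512 0.600 ; tcp: -0.445 -0.653 0.543 ; τ: 10.505 2.709 -4.319 5.535 -7.341 0.693
step 24 ; ang: -0.577 0.079 0.378 -1.400 1.255 0.858 ; qdot: 1.564 -3.453 -1.373 -3.053 2.407 0.600 ; tcp: -0.433 -0.638 0.527 ; τ: 10.008 2.884 -3.771 6.031 -7.384 0.650
step 25 ; ang: -0.561 0.045 0.365 -1.430 1.279 0.864 ; qdot: 1.627 -3.368 -1.415 -3.039 2.293 0.603 ; tcp: -0.421 -0.623 0.511 ; τ: 9.512 3.008 -3.219 6.527 -7.391 0.605
step 26 ; ang: -0.544 0.012 0.350 -1.461 1.301 0.870 ; qdot: 1.684 -3.276 -1.455 -3.024 2.173 0.608 ; tcp: -0.409 -0.608 0.495 ; τ: 9.023 3.087 -2.670 7.020 -7.361 0.560
step 27 ; ang: -0.527 -0.021 0.336 -1.491 1.322 0.876 ; qdot: 1.736 -3.179 -1.491 -3.006 2.046 0.615 ; tcp: -0.397 -0.593 0.480 ; τ: 8.543 3.122 -2.126 7.506 -7.295 0.514
step 28 ; ang: -0.509 -0.052 0.321 -1.521 1.342 0.883 ; qdot: 1.783 -3.076 -1.524 -2.987 1.914 0.623 ; tcp: -0.385 -0.578 0.464 ; τ: 8.075 3.119 -1.593 7.982 -7.194 0.468
step 29 ; ang: -0.491 -0.082 0.305 -1.551 1.361 0.889 ; qdot: 1.824 -2.967 -1.552 -2.966 1.776 0.632 ; tcp: -0.374 -0.562 0.449 ; τ: 7.622 3.080 -1.073 8.445 -7.061 0.423
step 30 ; ang: -0.473 -0.111 0.290 -1.580 1.378 0.895 ; qdot: 1.858 -2.854 -1.575 -2.943 1.635 0.640 ; tcp: -0.364 -0.547 0.433 ; τ: 7.186 3.010 -0.569 8.893 -6.896 0.380
step 31 ; ang: -0.454 -0.139 0.274 -1.609 1.394 0.902 ; qdot: 1.887 -2.735 -1.591 -2.918 1.491 0.647 ; tcp: -0.353 -0.533 0.418 ; τ: 6.766 2.910 -0.083 9.325 -6.702 0.340
step 32 ; ang: -0.435 -0.166 0.258 -1.638 1.408 0.908 ; qdot: 1.909 -2.612 -1.601 -2.890 1.343 0.653 ; tcp: -0.343 -0.518 0.403
final tcp position (m): -0.343 -0.518 0.403
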